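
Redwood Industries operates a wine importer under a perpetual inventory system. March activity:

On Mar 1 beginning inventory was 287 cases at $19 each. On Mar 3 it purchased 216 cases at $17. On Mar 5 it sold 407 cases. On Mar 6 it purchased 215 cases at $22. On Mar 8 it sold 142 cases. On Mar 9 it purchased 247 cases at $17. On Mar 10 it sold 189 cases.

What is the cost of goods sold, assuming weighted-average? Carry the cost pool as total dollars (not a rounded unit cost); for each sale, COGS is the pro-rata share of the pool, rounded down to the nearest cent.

After Mar 1: 287 on hand, pool $5,453.00 (≈ $19.0000 each)
After Mar 3: 503 on hand, pool $9,125.00 (≈ $18.1412 each)
Mar 5, sell 407: 407/503 × $9,125.00 → $7,383.44
After Mar 6: 311 on hand, pool $6,471.56 (≈ $20.8089 each)
Mar 8, sell 142: 142/311 × $6,471.56 → $2,954.86
After Mar 9: 416 on hand, pool $7,715.70 (≈ $18.5474 each)
Mar 10, sell 189: 189/416 × $7,715.70 → $3,505.45
Total COGS = $7,383.44 + $2,954.86 + $3,505.45 = $13,843.75
Ending inventory (cost pool remaining) = $4,210.25

COGS = $13,843.75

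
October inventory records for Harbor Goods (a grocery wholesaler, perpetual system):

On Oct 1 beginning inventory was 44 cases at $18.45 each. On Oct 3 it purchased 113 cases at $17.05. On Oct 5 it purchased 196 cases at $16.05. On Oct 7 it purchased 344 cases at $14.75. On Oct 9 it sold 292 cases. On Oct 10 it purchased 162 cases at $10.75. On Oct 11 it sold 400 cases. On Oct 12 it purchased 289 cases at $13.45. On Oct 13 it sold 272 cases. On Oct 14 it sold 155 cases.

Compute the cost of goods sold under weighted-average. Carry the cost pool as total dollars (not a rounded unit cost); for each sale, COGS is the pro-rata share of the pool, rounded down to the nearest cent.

COGS = $16,187.70

After Oct 1: 44 on hand, pool $811.80 (≈ $18.4500 each)
After Oct 3: 157 on hand, pool $2,738.45 (≈ $17.4424 each)
After Oct 5: 353 on hand, pool $5,884.25 (≈ $16.6693 each)
After Oct 7: 697 on hand, pool $10,958.25 (≈ $15.7220 each)
Oct 9, sell 292: 292/697 × $10,958.25 → $4,590.83
After Oct 10: 567 on hand, pool $8,108.92 (≈ $14.3014 each)
Oct 11, sell 400: 400/567 × $8,108.92 → $5,720.57
After Oct 12: 456 on hand, pool $6,275.40 (≈ $13.7618 each)
Oct 13, sell 272: 272/456 × $6,275.40 → $3,743.22
Oct 14, sell 155: 155/184 × $2,532.18 → $2,133.08
Total COGS = $4,590.83 + $5,720.57 + $3,743.22 + $2,133.08 = $16,187.70
Ending inventory (cost pool remaining) = $399.10
Check: goods available $16,586.80 = COGS $16,187.70 + ending $399.10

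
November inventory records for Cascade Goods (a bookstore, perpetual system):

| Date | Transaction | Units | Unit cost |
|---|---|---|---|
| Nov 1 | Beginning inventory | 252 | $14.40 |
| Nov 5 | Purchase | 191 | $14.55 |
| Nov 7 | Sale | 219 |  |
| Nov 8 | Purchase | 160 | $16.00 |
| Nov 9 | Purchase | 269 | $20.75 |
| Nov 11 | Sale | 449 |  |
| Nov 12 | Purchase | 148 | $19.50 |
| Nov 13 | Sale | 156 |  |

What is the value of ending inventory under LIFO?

Ending inventory = $2,822.40

Nov 7, 219 sold [LIFO — newest first]: 191 @ $14.55 + 28 @ $14.40 = $3,182.25
Nov 11, 449 sold [LIFO — newest first]: 269 @ $20.75 + 160 @ $16.00 + 20 @ $14.40 = $8,429.75
Nov 13, 156 sold [LIFO — newest first]: 148 @ $19.50 + 8 @ $14.40 = $3,001.20
Total COGS = $3,182.25 + $8,429.75 + $3,001.20 = $14,613.20
Ending inventory: 196 @ $14.40 = $2,822.40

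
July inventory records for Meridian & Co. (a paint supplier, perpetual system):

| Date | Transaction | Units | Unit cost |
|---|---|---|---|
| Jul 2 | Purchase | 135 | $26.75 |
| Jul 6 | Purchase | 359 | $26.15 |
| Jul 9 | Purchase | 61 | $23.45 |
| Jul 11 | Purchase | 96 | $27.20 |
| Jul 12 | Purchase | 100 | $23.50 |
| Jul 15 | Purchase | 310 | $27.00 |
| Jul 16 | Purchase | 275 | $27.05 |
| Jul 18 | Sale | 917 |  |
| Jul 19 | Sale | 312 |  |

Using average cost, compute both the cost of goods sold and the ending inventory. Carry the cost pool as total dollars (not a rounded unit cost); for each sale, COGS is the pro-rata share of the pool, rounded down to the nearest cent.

After Jul 2: 135 on hand, pool $3,611.25 (≈ $26.7500 each)
After Jul 6: 494 on hand, pool $12,999.10 (≈ $26.3140 each)
After Jul 9: 555 on hand, pool $14,429.55 (≈ $25.9992 each)
After Jul 11: 651 on hand, pool $17,040.75 (≈ $26.1763 each)
After Jul 12: 751 on hand, pool $19,390.75 (≈ $25.8199 each)
After Jul 15: 1061 on hand, pool $27,760.75 (≈ $26.1647 each)
After Jul 16: 1336 on hand, pool $35,199.50 (≈ $26.3469 each)
Jul 18, sell 917: 917/1336 × $35,199.50 → $24,160.13
Jul 19, sell 312: 312/419 × $11,039.37 → $8,220.24
Total COGS = $24,160.13 + $8,220.24 = $32,380.37
Ending inventory (cost pool remaining) = $2,819.13
Check: goods available $35,199.50 = COGS $32,380.37 + ending $2,819.13

COGS = $32,380.37; ending inventory = $2,819.13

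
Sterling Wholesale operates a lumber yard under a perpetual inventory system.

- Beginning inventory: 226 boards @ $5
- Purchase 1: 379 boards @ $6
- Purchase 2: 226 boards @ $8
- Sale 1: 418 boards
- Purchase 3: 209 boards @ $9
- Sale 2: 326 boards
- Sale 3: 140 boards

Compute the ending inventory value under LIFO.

Sale 1 (418) [LIFO — newest first]: 226 @ $8 + 192 @ $6 = $2,960
Sale 2 (326) [LIFO — newest first]: 209 @ $9 + 117 @ $6 = $2,583
Sale 3 (140) [LIFO — newest first]: 70 @ $6 + 70 @ $5 = $770
Total COGS = $2,960 + $2,583 + $770 = $6,313
Ending inventory: 156 @ $5 = $780
Check: goods available $7,093 = COGS $6,313 + ending $780

Ending inventory = $780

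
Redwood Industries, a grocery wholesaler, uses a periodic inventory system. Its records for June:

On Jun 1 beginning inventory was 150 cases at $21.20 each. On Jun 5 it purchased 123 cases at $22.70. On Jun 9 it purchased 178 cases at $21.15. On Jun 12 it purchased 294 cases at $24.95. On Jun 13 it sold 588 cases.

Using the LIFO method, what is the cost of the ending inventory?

Jun 13, 588 sold [LIFO — newest first]: 294 @ $24.95 + 178 @ $21.15 + 116 @ $22.70 = $13,733.20
Ending inventory: 150 @ $21.20 + 7 @ $22.70 = $3,338.90

Ending inventory = $3,338.90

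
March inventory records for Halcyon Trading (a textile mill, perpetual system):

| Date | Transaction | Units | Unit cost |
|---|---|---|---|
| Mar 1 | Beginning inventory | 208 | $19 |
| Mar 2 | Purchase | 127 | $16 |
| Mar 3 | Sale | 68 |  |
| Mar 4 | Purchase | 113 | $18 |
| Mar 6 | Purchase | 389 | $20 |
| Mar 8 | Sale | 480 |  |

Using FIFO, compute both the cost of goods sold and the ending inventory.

COGS = $10,018; ending inventory = $5,780

Mar 3, 68 sold [FIFO — oldest first]: 68 @ $19 = $1,292
Mar 8, 480 sold [FIFO — oldest first]: 140 @ $19 + 127 @ $16 + 113 @ $18 + 100 @ $20 = $8,726
Total COGS = $1,292 + $8,726 = $10,018
Ending inventory: 289 @ $20 = $5,780
Check: goods available $15,798 = COGS $10,018 + ending $5,780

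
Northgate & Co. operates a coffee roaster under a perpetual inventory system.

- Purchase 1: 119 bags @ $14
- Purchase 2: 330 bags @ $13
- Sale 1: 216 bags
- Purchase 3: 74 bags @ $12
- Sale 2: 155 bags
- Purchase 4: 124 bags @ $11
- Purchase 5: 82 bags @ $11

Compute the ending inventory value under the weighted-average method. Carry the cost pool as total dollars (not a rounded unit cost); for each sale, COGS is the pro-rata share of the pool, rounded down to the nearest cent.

After Purchase 1: 119 on hand, pool $1,666.00 (≈ $14.0000 each)
After Purchase 2: 449 on hand, pool $5,956.00 (≈ $13.2650 each)
Sale 1, sell 216: 216/449 × $5,956.00 → $2,865.24
After Purchase 3: 307 on hand, pool $3,978.76 (≈ $12.9601 each)
Sale 2, sell 155: 155/307 × $3,978.76 → $2,008.82
After Purchase 4: 276 on hand, pool $3,333.94 (≈ $12.0795 each)
After Purchase 5: 358 on hand, pool $4,235.94 (≈ $11.8322 each)
Total COGS = $2,865.24 + $2,008.82 = $4,874.06
Ending inventory (cost pool remaining) = $4,235.94

Ending inventory = $4,235.94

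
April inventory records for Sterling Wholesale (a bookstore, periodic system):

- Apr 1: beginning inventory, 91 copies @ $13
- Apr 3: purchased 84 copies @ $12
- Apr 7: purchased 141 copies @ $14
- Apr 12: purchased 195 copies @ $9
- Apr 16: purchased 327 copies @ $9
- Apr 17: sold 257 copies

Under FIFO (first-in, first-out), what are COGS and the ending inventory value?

COGS = $3,339; ending inventory = $5,524

Apr 17, 257 sold [FIFO — oldest first]: 91 @ $13 + 84 @ $12 + 82 @ $14 = $3,339
Ending inventory: 59 @ $14 + 195 @ $9 + 327 @ $9 = $5,524
Check: goods available $8,863 = COGS $3,339 + ending $5,524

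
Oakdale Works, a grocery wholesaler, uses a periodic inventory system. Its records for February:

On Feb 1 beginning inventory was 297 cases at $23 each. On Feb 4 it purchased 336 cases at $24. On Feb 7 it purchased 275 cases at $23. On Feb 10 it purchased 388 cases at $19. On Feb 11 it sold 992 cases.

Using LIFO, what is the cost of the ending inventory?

Ending inventory = $6,999

Feb 11, 992 sold [LIFO — newest first]: 388 @ $19 + 275 @ $23 + 329 @ $24 = $21,593
Ending inventory: 297 @ $23 + 7 @ $24 = $6,999
Check: goods available $28,592 = COGS $21,593 + ending $6,999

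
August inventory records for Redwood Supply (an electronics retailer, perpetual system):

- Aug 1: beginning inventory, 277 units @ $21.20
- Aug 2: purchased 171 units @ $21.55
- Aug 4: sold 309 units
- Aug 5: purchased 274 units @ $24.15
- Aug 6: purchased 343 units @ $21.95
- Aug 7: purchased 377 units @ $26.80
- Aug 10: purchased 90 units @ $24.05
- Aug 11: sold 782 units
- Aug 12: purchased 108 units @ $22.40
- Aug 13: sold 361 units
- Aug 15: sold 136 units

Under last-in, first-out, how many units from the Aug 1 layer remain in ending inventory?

Aug 4, 309 sold [LIFO — newest first]: 171 @ $21.55 + 138 @ $21.20 = $6,610.65
Aug 11, 782 sold [LIFO — newest first]: 90 @ $24.05 + 377 @ $26.80 + 315 @ $21.95 = $19,182.35
Aug 13, 361 sold [LIFO — newest first]: 108 @ $22.40 + 28 @ $21.95 + 225 @ $24.15 = $8,467.55
Aug 15, 136 sold [LIFO — newest first]: 49 @ $24.15 + 87 @ $21.20 = $3,027.75
Total COGS = $6,610.65 + $19,182.35 + $8,467.55 + $3,027.75 = $37,288.30
Ending inventory: 52 @ $21.20 = $1,102.40

52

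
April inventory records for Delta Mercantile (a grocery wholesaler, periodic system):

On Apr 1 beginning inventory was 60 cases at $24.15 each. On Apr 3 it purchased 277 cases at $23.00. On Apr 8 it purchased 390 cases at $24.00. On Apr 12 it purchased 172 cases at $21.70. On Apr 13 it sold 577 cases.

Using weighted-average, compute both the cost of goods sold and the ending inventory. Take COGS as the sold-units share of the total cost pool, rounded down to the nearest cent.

COGS = $13,422.08; ending inventory = $7,490.32

Apr 13, sell 577: 577/899 × $20,912.40 → $13,422.08
Ending inventory (cost pool remaining) = $7,490.32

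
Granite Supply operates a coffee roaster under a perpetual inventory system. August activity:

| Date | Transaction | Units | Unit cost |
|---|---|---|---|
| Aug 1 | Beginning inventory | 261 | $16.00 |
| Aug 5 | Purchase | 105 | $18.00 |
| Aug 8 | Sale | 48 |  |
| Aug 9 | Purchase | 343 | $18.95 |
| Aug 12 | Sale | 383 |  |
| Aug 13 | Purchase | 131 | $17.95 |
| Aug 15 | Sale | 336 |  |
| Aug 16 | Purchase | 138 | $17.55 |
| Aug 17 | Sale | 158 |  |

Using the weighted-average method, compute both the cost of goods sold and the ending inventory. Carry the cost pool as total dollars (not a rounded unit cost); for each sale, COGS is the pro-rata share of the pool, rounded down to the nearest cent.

After Aug 1: 261 on hand, pool $4,176.00 (≈ $16.0000 each)
After Aug 5: 366 on hand, pool $6,066.00 (≈ $16.5738 each)
Aug 8, sell 48: 48/366 × $6,066.00 → $795.54
After Aug 9: 661 on hand, pool $11,770.31 (≈ $17.8068 each)
Aug 12, sell 383: 383/661 × $11,770.31 → $6,820.01
After Aug 13: 409 on hand, pool $7,301.75 (≈ $17.8527 each)
Aug 15, sell 336: 336/409 × $7,301.75 → $5,998.50
After Aug 16: 211 on hand, pool $3,725.15 (≈ $17.6547 each)
Aug 17, sell 158: 158/211 × $3,725.15 → $2,789.44
Total COGS = $795.54 + $6,820.01 + $5,998.50 + $2,789.44 = $16,403.49
Ending inventory (cost pool remaining) = $935.71
Check: goods available $17,339.20 = COGS $16,403.49 + ending $935.71

COGS = $16,403.49; ending inventory = $935.71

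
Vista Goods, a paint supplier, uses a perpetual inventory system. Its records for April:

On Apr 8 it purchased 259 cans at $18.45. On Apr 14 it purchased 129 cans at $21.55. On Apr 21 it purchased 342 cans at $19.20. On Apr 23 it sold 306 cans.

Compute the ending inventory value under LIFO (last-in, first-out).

Apr 23, 306 sold [LIFO — newest first]: 306 @ $19.20 = $5,875.20
Ending inventory: 259 @ $18.45 + 129 @ $21.55 + 36 @ $19.20 = $8,249.70

Ending inventory = $8,249.70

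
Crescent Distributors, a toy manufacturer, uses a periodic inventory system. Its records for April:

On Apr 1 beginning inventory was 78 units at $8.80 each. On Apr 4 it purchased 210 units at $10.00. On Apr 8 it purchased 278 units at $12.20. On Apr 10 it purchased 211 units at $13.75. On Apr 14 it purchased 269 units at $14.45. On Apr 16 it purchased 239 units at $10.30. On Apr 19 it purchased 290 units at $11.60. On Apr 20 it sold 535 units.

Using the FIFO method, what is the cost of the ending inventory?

Apr 20, 535 sold [FIFO — oldest first]: 78 @ $8.80 + 210 @ $10.00 + 247 @ $12.20 = $5,799.80
Ending inventory: 31 @ $12.20 + 211 @ $13.75 + 269 @ $14.45 + 239 @ $10.30 + 290 @ $11.60 = $12,992.20
Check: goods available $18,792.00 = COGS $5,799.80 + ending $12,992.20

Ending inventory = $12,992.20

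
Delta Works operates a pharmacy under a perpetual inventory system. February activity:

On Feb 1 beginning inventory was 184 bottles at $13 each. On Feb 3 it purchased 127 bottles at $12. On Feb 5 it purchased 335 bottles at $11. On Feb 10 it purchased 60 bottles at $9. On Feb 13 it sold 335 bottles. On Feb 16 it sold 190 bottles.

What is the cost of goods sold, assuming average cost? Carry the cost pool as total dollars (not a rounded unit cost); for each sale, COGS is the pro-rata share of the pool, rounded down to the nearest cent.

After Feb 1: 184 on hand, pool $2,392.00 (≈ $13.0000 each)
After Feb 3: 311 on hand, pool $3,916.00 (≈ $12.5916 each)
After Feb 5: 646 on hand, pool $7,601.00 (≈ $11.7663 each)
After Feb 10: 706 on hand, pool $8,141.00 (≈ $11.5312 each)
Feb 13, sell 335: 335/706 × $8,141.00 → $3,862.93
Feb 16, sell 190: 190/371 × $4,278.07 → $2,190.92
Total COGS = $3,862.93 + $2,190.92 = $6,053.85
Ending inventory (cost pool remaining) = $2,087.15
Check: goods available $8,141.00 = COGS $6,053.85 + ending $2,087.15

COGS = $6,053.85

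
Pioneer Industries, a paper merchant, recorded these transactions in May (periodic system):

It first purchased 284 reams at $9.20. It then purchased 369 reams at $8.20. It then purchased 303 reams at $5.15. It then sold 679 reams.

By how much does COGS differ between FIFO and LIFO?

FIFO COGS: 284 @ $9.20 + 369 @ $8.20 + 26 @ $5.15 = $5,772.50
LIFO COGS: 303 @ $5.15 + 369 @ $8.20 + 7 @ $9.20 = $4,650.65
Difference = |$5,772.50 − $4,650.65| = $1,121.85

$1,121.85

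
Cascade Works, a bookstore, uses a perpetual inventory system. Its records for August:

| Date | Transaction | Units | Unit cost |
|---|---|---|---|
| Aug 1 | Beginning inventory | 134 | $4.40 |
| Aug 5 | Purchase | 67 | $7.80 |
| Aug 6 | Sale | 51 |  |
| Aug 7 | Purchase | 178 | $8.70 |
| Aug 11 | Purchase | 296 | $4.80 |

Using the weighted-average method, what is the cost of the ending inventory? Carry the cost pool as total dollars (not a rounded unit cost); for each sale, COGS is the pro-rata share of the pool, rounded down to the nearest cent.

After Aug 1: 134 on hand, pool $589.60 (≈ $4.4000 each)
After Aug 5: 201 on hand, pool $1,112.20 (≈ $5.5333 each)
Aug 6, sell 51: 51/201 × $1,112.20 → $282.20
After Aug 7: 328 on hand, pool $2,378.60 (≈ $7.2518 each)
After Aug 11: 624 on hand, pool $3,799.40 (≈ $6.0888 each)
Ending inventory (cost pool remaining) = $3,799.40
Check: goods available $4,081.60 = COGS $282.20 + ending $3,799.40

Ending inventory = $3,799.40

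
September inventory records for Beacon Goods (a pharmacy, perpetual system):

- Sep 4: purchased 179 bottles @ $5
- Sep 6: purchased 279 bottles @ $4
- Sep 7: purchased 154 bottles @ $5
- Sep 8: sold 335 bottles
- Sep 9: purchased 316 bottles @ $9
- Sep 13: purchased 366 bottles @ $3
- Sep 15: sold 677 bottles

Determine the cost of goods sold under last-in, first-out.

Sep 8, 335 sold [LIFO — newest first]: 154 @ $5 + 181 @ $4 = $1,494
Sep 15, 677 sold [LIFO — newest first]: 366 @ $3 + 311 @ $9 = $3,897
Total COGS = $1,494 + $3,897 = $5,391
Ending inventory: 179 @ $5 + 98 @ $4 + 5 @ $9 = $1,332
Check: goods available $6,723 = COGS $5,391 + ending $1,332

COGS = $5,391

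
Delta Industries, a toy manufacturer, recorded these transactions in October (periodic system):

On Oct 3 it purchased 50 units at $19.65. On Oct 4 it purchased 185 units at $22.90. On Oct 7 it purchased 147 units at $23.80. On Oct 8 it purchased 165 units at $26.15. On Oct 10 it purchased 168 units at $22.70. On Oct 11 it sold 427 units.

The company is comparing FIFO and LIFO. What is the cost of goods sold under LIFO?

COGS = $10,365.55

FIFO COGS: 50 @ $19.65 + 185 @ $22.90 + 147 @ $23.80 + 45 @ $26.15 = $9,894.35
LIFO COGS: 168 @ $22.70 + 165 @ $26.15 + 94 @ $23.80 = $10,365.55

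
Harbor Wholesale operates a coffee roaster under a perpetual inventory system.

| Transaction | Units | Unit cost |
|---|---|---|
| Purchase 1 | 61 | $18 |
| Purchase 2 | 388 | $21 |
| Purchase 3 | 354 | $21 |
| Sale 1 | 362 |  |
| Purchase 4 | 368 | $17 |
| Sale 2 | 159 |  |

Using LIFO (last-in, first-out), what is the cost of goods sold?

Sale 1 (362) [LIFO — newest first]: 354 @ $21 + 8 @ $21 = $7,602
Sale 2 (159) [LIFO — newest first]: 159 @ $17 = $2,703
Total COGS = $7,602 + $2,703 = $10,305
Ending inventory: 61 @ $18 + 380 @ $21 + 209 @ $17 = $12,631

COGS = $10,305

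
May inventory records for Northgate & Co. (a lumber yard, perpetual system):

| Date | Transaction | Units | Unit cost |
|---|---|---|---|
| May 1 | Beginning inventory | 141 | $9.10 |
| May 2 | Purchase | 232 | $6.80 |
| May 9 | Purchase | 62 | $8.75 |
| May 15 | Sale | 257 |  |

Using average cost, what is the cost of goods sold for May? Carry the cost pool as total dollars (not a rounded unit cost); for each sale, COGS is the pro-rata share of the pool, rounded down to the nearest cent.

COGS = $2,010.62

After May 1: 141 on hand, pool $1,283.10 (≈ $9.1000 each)
After May 2: 373 on hand, pool $2,860.70 (≈ $7.6694 each)
After May 9: 435 on hand, pool $3,403.20 (≈ $7.8234 each)
May 15, sell 257: 257/435 × $3,403.20 → $2,010.62
Ending inventory (cost pool remaining) = $1,392.58
Check: goods available $3,403.20 = COGS $2,010.62 + ending $1,392.58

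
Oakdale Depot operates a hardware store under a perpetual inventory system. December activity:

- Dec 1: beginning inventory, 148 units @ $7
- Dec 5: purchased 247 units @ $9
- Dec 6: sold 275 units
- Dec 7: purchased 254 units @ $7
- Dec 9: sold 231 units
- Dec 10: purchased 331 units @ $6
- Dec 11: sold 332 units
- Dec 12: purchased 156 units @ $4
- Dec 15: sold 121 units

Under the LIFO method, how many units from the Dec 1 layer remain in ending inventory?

Dec 6, 275 sold [LIFO — newest first]: 247 @ $9 + 28 @ $7 = $2,419
Dec 9, 231 sold [LIFO — newest first]: 231 @ $7 = $1,617
Dec 11, 332 sold [LIFO — newest first]: 331 @ $6 + 1 @ $7 = $1,993
Dec 15, 121 sold [LIFO — newest first]: 121 @ $4 = $484
Total COGS = $2,419 + $1,617 + $1,993 + $484 = $6,513
Ending inventory: 120 @ $7 + 22 @ $7 + 35 @ $4 = $1,134

120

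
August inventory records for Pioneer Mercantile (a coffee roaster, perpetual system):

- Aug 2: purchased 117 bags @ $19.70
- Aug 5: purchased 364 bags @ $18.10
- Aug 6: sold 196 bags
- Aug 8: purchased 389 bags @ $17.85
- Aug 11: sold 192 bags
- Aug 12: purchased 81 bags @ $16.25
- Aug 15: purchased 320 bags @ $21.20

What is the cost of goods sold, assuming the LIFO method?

Aug 6, 196 sold [LIFO — newest first]: 196 @ $18.10 = $3,547.60
Aug 11, 192 sold [LIFO — newest first]: 192 @ $17.85 = $3,427.20
Total COGS = $3,547.60 + $3,427.20 = $6,974.80
Ending inventory: 117 @ $19.70 + 168 @ $18.10 + 197 @ $17.85 + 81 @ $16.25 + 320 @ $21.20 = $16,962.40
Check: goods available $23,937.20 = COGS $6,974.80 + ending $16,962.40

COGS = $6,974.80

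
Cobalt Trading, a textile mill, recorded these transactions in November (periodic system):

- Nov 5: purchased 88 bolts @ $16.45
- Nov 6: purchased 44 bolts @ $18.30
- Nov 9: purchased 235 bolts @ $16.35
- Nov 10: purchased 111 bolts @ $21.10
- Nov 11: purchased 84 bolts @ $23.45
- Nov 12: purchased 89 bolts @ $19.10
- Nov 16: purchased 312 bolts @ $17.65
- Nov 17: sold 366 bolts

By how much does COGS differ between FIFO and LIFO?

FIFO COGS: 88 @ $16.45 + 44 @ $18.30 + 234 @ $16.35 = $6,078.70
LIFO COGS: 312 @ $17.65 + 54 @ $19.10 = $6,538.20
Difference = |$6,078.70 − $6,538.20| = $459.50

$459.50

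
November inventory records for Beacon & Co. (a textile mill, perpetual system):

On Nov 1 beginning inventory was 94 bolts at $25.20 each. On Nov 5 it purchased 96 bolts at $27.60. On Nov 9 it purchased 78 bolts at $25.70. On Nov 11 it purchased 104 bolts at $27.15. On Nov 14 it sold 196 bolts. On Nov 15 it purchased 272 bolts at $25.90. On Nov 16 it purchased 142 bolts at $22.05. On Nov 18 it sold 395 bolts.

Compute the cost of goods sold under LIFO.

COGS = $14,898.40

Nov 14, 196 sold [LIFO — newest first]: 104 @ $27.15 + 78 @ $25.70 + 14 @ $27.60 = $5,214.60
Nov 18, 395 sold [LIFO — newest first]: 142 @ $22.05 + 253 @ $25.90 = $9,683.80
Total COGS = $5,214.60 + $9,683.80 = $14,898.40
Ending inventory: 94 @ $25.20 + 82 @ $27.60 + 19 @ $25.90 = $5,124.10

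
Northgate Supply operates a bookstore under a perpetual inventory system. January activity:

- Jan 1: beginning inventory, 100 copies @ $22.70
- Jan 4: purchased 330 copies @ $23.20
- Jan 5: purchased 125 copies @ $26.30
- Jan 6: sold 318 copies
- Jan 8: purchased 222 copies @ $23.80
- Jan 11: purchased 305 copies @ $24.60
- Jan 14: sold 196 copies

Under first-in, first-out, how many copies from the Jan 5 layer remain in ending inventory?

Jan 6, 318 sold [FIFO — oldest first]: 100 @ $22.70 + 218 @ $23.20 = $7,327.60
Jan 14, 196 sold [FIFO — oldest first]: 112 @ $23.20 + 84 @ $26.30 = $4,807.60
Total COGS = $7,327.60 + $4,807.60 = $12,135.20
Ending inventory: 41 @ $26.30 + 222 @ $23.80 + 305 @ $24.60 = $13,864.90

41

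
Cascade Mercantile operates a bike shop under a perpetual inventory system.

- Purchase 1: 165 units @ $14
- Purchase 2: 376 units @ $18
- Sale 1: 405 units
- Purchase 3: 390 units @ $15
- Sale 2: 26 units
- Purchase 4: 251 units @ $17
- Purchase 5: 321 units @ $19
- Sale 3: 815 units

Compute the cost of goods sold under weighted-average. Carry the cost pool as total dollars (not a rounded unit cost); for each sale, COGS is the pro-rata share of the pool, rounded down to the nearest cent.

COGS = $20,955.65

After Purchase 1: 165 on hand, pool $2,310.00 (≈ $14.0000 each)
After Purchase 2: 541 on hand, pool $9,078.00 (≈ $16.7800 each)
Sale 1, sell 405: 405/541 × $9,078.00 → $6,795.91
After Purchase 3: 526 on hand, pool $8,132.09 (≈ $15.4602 each)
Sale 2, sell 26: 26/526 × $8,132.09 → $401.96
After Purchase 4: 751 on hand, pool $11,997.13 (≈ $15.9749 each)
After Purchase 5: 1072 on hand, pool $18,096.13 (≈ $16.8807 each)
Sale 3, sell 815: 815/1072 × $18,096.13 → $13,757.78
Total COGS = $6,795.91 + $401.96 + $13,757.78 = $20,955.65
Ending inventory (cost pool remaining) = $4,338.35
Check: goods available $25,294.00 = COGS $20,955.65 + ending $4,338.35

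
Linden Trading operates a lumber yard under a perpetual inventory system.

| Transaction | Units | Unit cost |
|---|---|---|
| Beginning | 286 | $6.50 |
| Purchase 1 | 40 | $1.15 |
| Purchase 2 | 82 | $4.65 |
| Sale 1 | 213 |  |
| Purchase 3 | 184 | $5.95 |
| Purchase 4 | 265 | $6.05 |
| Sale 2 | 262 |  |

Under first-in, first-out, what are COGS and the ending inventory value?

COGS = $2,684.95; ending inventory = $2,299.40

Sale 1 (213) [FIFO — oldest first]: 213 @ $6.50 = $1,384.50
Sale 2 (262) [FIFO — oldest first]: 73 @ $6.50 + 40 @ $1.15 + 82 @ $4.65 + 67 @ $5.95 = $1,300.45
Total COGS = $1,384.50 + $1,300.45 = $2,684.95
Ending inventory: 117 @ $5.95 + 265 @ $6.05 = $2,299.40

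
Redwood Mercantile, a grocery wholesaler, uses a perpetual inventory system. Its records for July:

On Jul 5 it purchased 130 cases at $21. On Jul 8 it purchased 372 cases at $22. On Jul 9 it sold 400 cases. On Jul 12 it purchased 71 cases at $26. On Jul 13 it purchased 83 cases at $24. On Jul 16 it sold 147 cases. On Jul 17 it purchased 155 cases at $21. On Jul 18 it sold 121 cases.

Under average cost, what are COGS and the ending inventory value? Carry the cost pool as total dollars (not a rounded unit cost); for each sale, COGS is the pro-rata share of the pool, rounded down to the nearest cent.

After Jul 5: 130 on hand, pool $2,730.00 (≈ $21.0000 each)
After Jul 8: 502 on hand, pool $10,914.00 (≈ $21.7410 each)
Jul 9, sell 400: 400/502 × $10,914.00 → $8,696.41
After Jul 12: 173 on hand, pool $4,063.59 (≈ $23.4890 each)
After Jul 13: 256 on hand, pool $6,055.59 (≈ $23.6546 each)
Jul 16, sell 147: 147/256 × $6,055.59 → $3,477.23
After Jul 17: 264 on hand, pool $5,833.36 (≈ $22.0961 each)
Jul 18, sell 121: 121/264 × $5,833.36 → $2,673.62
Total COGS = $8,696.41 + $3,477.23 + $2,673.62 = $14,847.26
Ending inventory (cost pool remaining) = $3,159.74

COGS = $14,847.26; ending inventory = $3,159.74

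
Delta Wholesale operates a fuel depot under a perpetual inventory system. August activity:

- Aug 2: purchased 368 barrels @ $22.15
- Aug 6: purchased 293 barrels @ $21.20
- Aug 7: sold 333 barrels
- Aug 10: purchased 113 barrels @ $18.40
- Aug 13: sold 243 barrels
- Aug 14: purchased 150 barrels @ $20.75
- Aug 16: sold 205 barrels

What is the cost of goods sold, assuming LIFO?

COGS = $16,387.05

Aug 7, 333 sold [LIFO — newest first]: 293 @ $21.20 + 40 @ $22.15 = $7,097.60
Aug 13, 243 sold [LIFO — newest first]: 113 @ $18.40 + 130 @ $22.15 = $4,958.70
Aug 16, 205 sold [LIFO — newest first]: 150 @ $20.75 + 55 @ $22.15 = $4,330.75
Total COGS = $7,097.60 + $4,958.70 + $4,330.75 = $16,387.05
Ending inventory: 143 @ $22.15 = $3,167.45
Check: goods available $19,554.50 = COGS $16,387.05 + ending $3,167.45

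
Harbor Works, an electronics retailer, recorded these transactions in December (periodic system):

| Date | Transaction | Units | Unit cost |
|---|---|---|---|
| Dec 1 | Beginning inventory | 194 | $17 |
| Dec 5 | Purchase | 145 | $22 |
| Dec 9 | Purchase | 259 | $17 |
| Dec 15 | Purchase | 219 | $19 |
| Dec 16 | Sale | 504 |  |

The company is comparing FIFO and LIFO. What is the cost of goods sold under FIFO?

FIFO COGS: 194 @ $17 + 145 @ $22 + 165 @ $17 = $9,293
LIFO COGS: 219 @ $19 + 259 @ $17 + 26 @ $22 = $9,136

COGS = $9,293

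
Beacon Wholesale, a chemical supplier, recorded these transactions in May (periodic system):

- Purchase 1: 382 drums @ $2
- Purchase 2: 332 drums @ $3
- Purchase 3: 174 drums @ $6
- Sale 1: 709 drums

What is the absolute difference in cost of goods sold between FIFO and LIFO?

$701

FIFO COGS: 382 @ $2 + 327 @ $3 = $1,745
LIFO COGS: 174 @ $6 + 332 @ $3 + 203 @ $2 = $2,446
Difference = |$1,745 − $2,446| = $701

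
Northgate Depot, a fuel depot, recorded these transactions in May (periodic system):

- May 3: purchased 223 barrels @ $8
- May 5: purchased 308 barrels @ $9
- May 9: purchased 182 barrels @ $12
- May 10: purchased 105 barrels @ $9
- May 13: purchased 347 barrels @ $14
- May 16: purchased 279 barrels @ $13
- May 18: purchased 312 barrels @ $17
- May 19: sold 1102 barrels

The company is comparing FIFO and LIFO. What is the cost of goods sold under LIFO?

COGS = $15,442

FIFO COGS: 223 @ $8 + 308 @ $9 + 182 @ $12 + 105 @ $9 + 284 @ $14 = $11,661
LIFO COGS: 312 @ $17 + 279 @ $13 + 347 @ $14 + 105 @ $9 + 59 @ $12 = $15,442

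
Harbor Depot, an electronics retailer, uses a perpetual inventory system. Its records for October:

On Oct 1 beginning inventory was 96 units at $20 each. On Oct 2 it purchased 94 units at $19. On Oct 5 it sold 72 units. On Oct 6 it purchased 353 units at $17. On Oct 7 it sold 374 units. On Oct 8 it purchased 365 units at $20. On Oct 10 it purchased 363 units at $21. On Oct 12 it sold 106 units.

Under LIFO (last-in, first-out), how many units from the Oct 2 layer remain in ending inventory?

1

Oct 5, 72 sold [LIFO — newest first]: 72 @ $19 = $1,368
Oct 7, 374 sold [LIFO — newest first]: 353 @ $17 + 21 @ $19 = $6,400
Oct 12, 106 sold [LIFO — newest first]: 106 @ $21 = $2,226
Total COGS = $1,368 + $6,400 + $2,226 = $9,994
Ending inventory: 96 @ $20 + 1 @ $19 + 365 @ $20 + 257 @ $21 = $14,636
Check: goods available $24,630 = COGS $9,994 + ending $14,636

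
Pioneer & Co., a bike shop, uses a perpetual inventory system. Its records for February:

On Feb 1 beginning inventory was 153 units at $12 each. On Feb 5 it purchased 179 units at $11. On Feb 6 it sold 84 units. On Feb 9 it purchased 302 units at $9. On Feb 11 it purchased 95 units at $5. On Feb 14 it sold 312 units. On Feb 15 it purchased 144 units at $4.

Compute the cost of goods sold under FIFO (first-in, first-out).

COGS = $4,381

Feb 6, 84 sold [FIFO — oldest first]: 84 @ $12 = $1,008
Feb 14, 312 sold [FIFO — oldest first]: 69 @ $12 + 179 @ $11 + 64 @ $9 = $3,373
Total COGS = $1,008 + $3,373 = $4,381
Ending inventory: 238 @ $9 + 95 @ $5 + 144 @ $4 = $3,193
Check: goods available $7,574 = COGS $4,381 + ending $3,193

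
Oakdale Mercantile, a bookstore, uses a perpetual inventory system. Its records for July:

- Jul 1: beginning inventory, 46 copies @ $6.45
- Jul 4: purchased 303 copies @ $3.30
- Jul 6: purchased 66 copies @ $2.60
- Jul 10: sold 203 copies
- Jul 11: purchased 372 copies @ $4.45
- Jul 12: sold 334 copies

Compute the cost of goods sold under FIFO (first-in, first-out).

Jul 10, 203 sold [FIFO — oldest first]: 46 @ $6.45 + 157 @ $3.30 = $814.80
Jul 12, 334 sold [FIFO — oldest first]: 146 @ $3.30 + 66 @ $2.60 + 122 @ $4.45 = $1,196.30
Total COGS = $814.80 + $1,196.30 = $2,011.10
Ending inventory: 250 @ $4.45 = $1,112.50

COGS = $2,011.10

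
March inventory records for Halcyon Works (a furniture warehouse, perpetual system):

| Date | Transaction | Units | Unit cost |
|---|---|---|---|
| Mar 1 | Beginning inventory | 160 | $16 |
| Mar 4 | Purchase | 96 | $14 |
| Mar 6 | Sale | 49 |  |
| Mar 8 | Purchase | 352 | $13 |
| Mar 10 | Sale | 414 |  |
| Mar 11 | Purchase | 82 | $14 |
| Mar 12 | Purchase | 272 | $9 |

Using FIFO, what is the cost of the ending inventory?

Mar 6, 49 sold [FIFO — oldest first]: 49 @ $16 = $784
Mar 10, 414 sold [FIFO — oldest first]: 111 @ $16 + 96 @ $14 + 207 @ $13 = $5,811
Total COGS = $784 + $5,811 = $6,595
Ending inventory: 145 @ $13 + 82 @ $14 + 272 @ $9 = $5,481
Check: goods available $12,076 = COGS $6,595 + ending $5,481

Ending inventory = $5,481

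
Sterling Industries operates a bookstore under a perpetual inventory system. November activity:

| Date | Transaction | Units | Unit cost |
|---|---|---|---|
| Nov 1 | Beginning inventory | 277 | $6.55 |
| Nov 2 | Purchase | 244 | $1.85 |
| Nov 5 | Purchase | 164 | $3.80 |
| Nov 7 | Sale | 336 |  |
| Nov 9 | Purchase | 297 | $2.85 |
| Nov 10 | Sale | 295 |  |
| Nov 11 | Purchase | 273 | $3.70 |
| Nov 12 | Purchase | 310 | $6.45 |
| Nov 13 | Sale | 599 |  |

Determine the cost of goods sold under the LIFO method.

COGS = $4,823.35

Nov 7, 336 sold [LIFO — newest first]: 164 @ $3.80 + 172 @ $1.85 = $941.40
Nov 10, 295 sold [LIFO — newest first]: 295 @ $2.85 = $840.75
Nov 13, 599 sold [LIFO — newest first]: 310 @ $6.45 + 273 @ $3.70 + 2 @ $2.85 + 14 @ $1.85 = $3,041.20
Total COGS = $941.40 + $840.75 + $3,041.20 = $4,823.35
Ending inventory: 277 @ $6.55 + 58 @ $1.85 = $1,921.65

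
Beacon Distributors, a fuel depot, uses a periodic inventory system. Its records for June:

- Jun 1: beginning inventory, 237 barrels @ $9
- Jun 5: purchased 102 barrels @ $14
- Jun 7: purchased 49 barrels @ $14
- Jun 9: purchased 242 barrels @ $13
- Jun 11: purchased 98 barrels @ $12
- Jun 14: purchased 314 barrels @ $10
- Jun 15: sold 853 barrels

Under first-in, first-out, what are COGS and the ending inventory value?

Jun 15, 853 sold [FIFO — oldest first]: 237 @ $9 + 102 @ $14 + 49 @ $14 + 242 @ $13 + 98 @ $12 + 125 @ $10 = $9,819
Ending inventory: 189 @ $10 = $1,890
Check: goods available $11,709 = COGS $9,819 + ending $1,890

COGS = $9,819; ending inventory = $1,890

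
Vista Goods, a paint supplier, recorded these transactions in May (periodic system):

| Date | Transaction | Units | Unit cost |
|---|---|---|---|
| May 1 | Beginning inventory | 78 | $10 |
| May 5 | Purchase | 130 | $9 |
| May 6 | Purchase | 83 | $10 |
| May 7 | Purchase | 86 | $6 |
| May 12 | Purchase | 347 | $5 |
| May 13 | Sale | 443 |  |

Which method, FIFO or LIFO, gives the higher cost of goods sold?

FIFO COGS: 78 @ $10 + 130 @ $9 + 83 @ $10 + 86 @ $6 + 66 @ $5 = $3,626
LIFO COGS: 347 @ $5 + 86 @ $6 + 10 @ $10 = $2,351

FIFO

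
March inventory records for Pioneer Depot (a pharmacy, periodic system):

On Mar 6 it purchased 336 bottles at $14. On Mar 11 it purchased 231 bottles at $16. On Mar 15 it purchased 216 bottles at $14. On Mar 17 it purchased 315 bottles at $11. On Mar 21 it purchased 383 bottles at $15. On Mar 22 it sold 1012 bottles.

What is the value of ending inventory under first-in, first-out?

Mar 22, 1012 sold [FIFO — oldest first]: 336 @ $14 + 231 @ $16 + 216 @ $14 + 229 @ $11 = $13,943
Ending inventory: 86 @ $11 + 383 @ $15 = $6,691

Ending inventory = $6,691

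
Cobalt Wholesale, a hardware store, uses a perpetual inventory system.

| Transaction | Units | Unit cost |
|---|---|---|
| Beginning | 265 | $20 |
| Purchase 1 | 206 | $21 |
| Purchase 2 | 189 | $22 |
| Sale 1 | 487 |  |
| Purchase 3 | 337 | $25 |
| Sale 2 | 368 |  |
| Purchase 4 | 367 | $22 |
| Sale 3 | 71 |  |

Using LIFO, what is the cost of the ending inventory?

Sale 1 (487) [LIFO — newest first]: 189 @ $22 + 206 @ $21 + 92 @ $20 = $10,324
Sale 2 (368) [LIFO — newest first]: 337 @ $25 + 31 @ $20 = $9,045
Sale 3 (71) [LIFO — newest first]: 71 @ $22 = $1,562
Total COGS = $10,324 + $9,045 + $1,562 = $20,931
Ending inventory: 142 @ $20 + 296 @ $22 = $9,352

Ending inventory = $9,352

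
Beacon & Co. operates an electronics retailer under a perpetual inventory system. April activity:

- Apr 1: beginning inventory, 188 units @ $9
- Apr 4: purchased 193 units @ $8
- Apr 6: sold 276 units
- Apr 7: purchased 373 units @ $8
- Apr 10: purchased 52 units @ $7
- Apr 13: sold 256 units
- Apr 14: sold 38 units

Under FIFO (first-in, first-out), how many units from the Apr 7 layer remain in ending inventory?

Apr 6, 276 sold [FIFO — oldest first]: 188 @ $9 + 88 @ $8 = $2,396
Apr 13, 256 sold [FIFO — oldest first]: 105 @ $8 + 151 @ $8 = $2,048
Apr 14, 38 sold [FIFO — oldest first]: 38 @ $8 = $304
Total COGS = $2,396 + $2,048 + $304 = $4,748
Ending inventory: 184 @ $8 + 52 @ $7 = $1,836
Check: goods available $6,584 = COGS $4,748 + ending $1,836

184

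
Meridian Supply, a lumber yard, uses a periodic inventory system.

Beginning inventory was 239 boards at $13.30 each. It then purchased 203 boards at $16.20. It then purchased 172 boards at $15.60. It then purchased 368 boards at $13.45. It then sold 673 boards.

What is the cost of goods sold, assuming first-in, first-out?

Sale 1 (673) [FIFO — oldest first]: 239 @ $13.30 + 203 @ $16.20 + 172 @ $15.60 + 59 @ $13.45 = $9,944.05
Ending inventory: 309 @ $13.45 = $4,156.05
Check: goods available $14,100.10 = COGS $9,944.05 + ending $4,156.05

COGS = $9,944.05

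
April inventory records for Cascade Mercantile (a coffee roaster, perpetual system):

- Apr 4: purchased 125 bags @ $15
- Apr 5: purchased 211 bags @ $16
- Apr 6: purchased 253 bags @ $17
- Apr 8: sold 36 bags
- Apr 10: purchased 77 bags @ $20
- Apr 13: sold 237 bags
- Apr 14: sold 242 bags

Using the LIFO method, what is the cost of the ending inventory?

Apr 8, 36 sold [LIFO — newest first]: 36 @ $17 = $612
Apr 13, 237 sold [LIFO — newest first]: 77 @ $20 + 160 @ $17 = $4,260
Apr 14, 242 sold [LIFO — newest first]: 57 @ $17 + 185 @ $16 = $3,929
Total COGS = $612 + $4,260 + $3,929 = $8,801
Ending inventory: 125 @ $15 + 26 @ $16 = $2,291

Ending inventory = $2,291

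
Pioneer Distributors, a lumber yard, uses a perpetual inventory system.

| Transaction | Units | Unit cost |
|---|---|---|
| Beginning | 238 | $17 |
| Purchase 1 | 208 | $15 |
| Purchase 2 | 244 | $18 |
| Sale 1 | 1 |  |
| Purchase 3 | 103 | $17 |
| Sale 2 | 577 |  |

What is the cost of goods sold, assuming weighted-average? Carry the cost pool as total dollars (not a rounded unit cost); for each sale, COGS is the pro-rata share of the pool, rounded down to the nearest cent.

After Beginning: 238 on hand, pool $4,046.00 (≈ $17.0000 each)
After Purchase 1: 446 on hand, pool $7,166.00 (≈ $16.0673 each)
After Purchase 2: 690 on hand, pool $11,558.00 (≈ $16.7507 each)
Sale 1, sell 1: 1/690 × $11,558.00 → $16.75
After Purchase 3: 792 on hand, pool $13,292.25 (≈ $16.7831 each)
Sale 2, sell 577: 577/792 × $13,292.25 → $9,683.87
Total COGS = $16.75 + $9,683.87 = $9,700.62
Ending inventory (cost pool remaining) = $3,608.38

COGS = $9,700.62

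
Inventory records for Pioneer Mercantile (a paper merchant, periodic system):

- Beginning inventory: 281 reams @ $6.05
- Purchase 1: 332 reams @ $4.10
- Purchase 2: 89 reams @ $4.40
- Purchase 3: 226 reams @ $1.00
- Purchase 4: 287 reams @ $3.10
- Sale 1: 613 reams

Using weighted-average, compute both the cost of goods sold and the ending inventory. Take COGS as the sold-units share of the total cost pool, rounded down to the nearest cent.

Sale 1, sell 613: 613/1215 × $4,568.55 → $2,304.95
Ending inventory (cost pool remaining) = $2,263.60
Check: goods available $4,568.55 = COGS $2,304.95 + ending $2,263.60

COGS = $2,304.95; ending inventory = $2,263.60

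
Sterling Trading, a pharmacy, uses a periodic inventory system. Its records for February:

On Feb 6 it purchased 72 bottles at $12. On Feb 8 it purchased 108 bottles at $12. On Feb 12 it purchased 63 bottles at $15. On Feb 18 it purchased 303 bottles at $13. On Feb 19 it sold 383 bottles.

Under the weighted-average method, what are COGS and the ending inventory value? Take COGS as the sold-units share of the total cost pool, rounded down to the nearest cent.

Feb 19, sell 383: 383/546 × $7,044.00 → $4,941.12
Ending inventory (cost pool remaining) = $2,102.88
Check: goods available $7,044.00 = COGS $4,941.12 + ending $2,102.88

COGS = $4,941.12; ending inventory = $2,102.88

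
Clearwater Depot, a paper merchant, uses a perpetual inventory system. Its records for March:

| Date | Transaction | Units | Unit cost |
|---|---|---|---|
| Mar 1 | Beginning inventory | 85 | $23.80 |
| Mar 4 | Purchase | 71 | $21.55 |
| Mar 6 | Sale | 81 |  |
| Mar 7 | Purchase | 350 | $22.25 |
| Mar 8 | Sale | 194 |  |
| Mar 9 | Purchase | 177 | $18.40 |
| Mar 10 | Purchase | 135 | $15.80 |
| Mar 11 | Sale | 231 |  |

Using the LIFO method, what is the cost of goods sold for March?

COGS = $9,983.95

Mar 6, 81 sold [LIFO — newest first]: 71 @ $21.55 + 10 @ $23.80 = $1,768.05
Mar 8, 194 sold [LIFO — newest first]: 194 @ $22.25 = $4,316.50
Mar 11, 231 sold [LIFO — newest first]: 135 @ $15.80 + 96 @ $18.40 = $3,899.40
Total COGS = $1,768.05 + $4,316.50 + $3,899.40 = $9,983.95
Ending inventory: 75 @ $23.80 + 156 @ $22.25 + 81 @ $18.40 = $6,746.40
Check: goods available $16,730.35 = COGS $9,983.95 + ending $6,746.40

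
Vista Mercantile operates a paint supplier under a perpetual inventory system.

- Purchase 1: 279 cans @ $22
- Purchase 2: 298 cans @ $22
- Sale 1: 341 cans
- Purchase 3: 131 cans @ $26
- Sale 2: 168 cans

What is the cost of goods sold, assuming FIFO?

COGS = $11,198

Sale 1 (341) [FIFO — oldest first]: 279 @ $22 + 62 @ $22 = $7,502
Sale 2 (168) [FIFO — oldest first]: 168 @ $22 = $3,696
Total COGS = $7,502 + $3,696 = $11,198
Ending inventory: 68 @ $22 + 131 @ $26 = $4,902
Check: goods available $16,100 = COGS $11,198 + ending $4,902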